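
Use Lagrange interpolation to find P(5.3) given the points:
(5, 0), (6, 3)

Lagrange interpolation formula:
P(x) = Σ yᵢ × Lᵢ(x)
where Lᵢ(x) = Π_{j≠i} (x - xⱼ)/(xᵢ - xⱼ)

L_0(5.3) = (5.3 - 6)/(5 - 6) = 0.700000
L_1(5.3) = (5.3 - 5)/(6 - 5) = 0.300000

P(5.3) = 0×L_0(5.3) + 3×L_1(5.3)
P(5.3) = 0.900000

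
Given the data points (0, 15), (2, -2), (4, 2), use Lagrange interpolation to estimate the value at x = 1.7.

Lagrange interpolation formula:
P(x) = Σ yᵢ × Lᵢ(x)
where Lᵢ(x) = Π_{j≠i} (x - xⱼ)/(xᵢ - xⱼ)

L_0(1.7) = (1.7 - 2)/(0 - 2) × (1.7 - 4)/(0 - 4) = 0.086250
L_1(1.7) = (1.7 - 0)/(2 - 0) × (1.7 - 4)/(2 - 4) = 0.977500
L_2(1.7) = (1.7 - 0)/(4 - 0) × (1.7 - 2)/(4 - 2) = -0.063750

P(1.7) = 15×L_0(1.7) + (-2)×L_1(1.7) + 2×L_2(1.7)
P(1.7) = -0.788750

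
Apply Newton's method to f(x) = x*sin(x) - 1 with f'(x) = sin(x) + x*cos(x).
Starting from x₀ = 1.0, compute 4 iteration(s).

f(x) = x*sin(x) - 1
f'(x) = sin(x) + x*cos(x)
x₀ = 1.0

Newton-Raphson formula: x_{n+1} = x_n - f(x_n)/f'(x_n)

Iteration 1:
  f(1.000000) = -0.158529
  f'(1.000000) = 1.381773
  x_1 = 1.000000 - (-0.158529)/1.381773 = 1.114729
Iteration 2:
  f(1.114729) = 0.000794
  f'(1.114729) = 1.388741
  x_2 = 1.114729 - 0.000794/1.388741 = 1.114157
Iteration 3:
  f(1.114157) = 0.000000
  f'(1.114157) = 1.388809
  x_3 = 1.114157 - 0.000000/1.388809 = 1.114157
Iteration 4:
  f(1.114157) = 0.000000
  f'(1.114157) = 1.388809
  x_4 = 1.114157 - 0.000000/1.388809 = 1.114157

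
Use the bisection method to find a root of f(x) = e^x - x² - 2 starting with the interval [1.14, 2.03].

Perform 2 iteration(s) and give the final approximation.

f(x) = e^x - x² - 2
Initial interval: [1.14, 2.03]

Iteration 1:
  c_1 = (1.140000 + 2.030000)/2 = 1.585000
  f(c_1) = f(1.585000) = 0.367066
  f(a) × f(c) < 0, new interval: [1.140000, 1.585000]
Iteration 2:
  c_2 = (1.140000 + 1.585000)/2 = 1.362500
  f(c_2) = f(1.362500) = 0.049540
  f(a) × f(c) < 0, new interval: [1.140000, 1.362500]

After 2 iteration(s), the approximation is c_2 = 1.362500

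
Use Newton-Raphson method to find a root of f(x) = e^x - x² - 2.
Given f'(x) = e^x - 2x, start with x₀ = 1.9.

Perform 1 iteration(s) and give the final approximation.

f(x) = e^x - x² - 2
f'(x) = e^x - 2x
x₀ = 1.9

Newton-Raphson formula: x_{n+1} = x_n - f(x_n)/f'(x_n)

Iteration 1:
  f(1.900000) = 1.075894
  f'(1.900000) = 2.885894
  x_1 = 1.900000 - 1.075894/2.885894 = 1.527189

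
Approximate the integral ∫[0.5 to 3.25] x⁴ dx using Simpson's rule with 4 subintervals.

f(x) = x⁴
a = 0.5, b = 3.25, n = 4
h = (b - a)/n = 0.687500

Simpson's rule: (h/3)[f(x₀) + 4f(x₁) + 2f(x₂) + ... + f(xₙ)]

x_0 = 0.5000, f(x_0) = 0.062500, coefficient = 1
x_1 = 1.1875, f(x_1) = 1.988541, coefficient = 4
x_2 = 1.8750, f(x_2) = 12.359619, coefficient = 2
x_3 = 2.5625, f(x_3) = 43.117691, coefficient = 4
x_4 = 3.2500, f(x_4) = 111.566406, coefficient = 1

I ≈ (0.687500/3) × 316.773071 = 72.593829
Exact value: 72.511914
Error: 0.081915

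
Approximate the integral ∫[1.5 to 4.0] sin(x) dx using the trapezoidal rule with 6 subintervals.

f(x) = sin(x)
a = 1.5, b = 4.0, n = 6
h = (b - a)/n = 0.416667

Trapezoidal rule: (h/2)[f(x₀) + 2f(x₁) + 2f(x₂) + ... + f(xₙ)]

x_0 = 1.5000, f(x_0) = 0.997495, coefficient = 1
x_1 = 1.9167, f(x_1) = 0.940781, coefficient = 2
x_2 = 2.3333, f(x_2) = 0.723086, coefficient = 2
x_3 = 2.7500, f(x_3) = 0.381661, coefficient = 2
x_4 = 3.1667, f(x_4) = -0.025071, coefficient = 2
x_5 = 3.5833, f(x_5) = -0.427514, coefficient = 2
x_6 = 4.0000, f(x_6) = -0.756802, coefficient = 1

I ≈ (0.416667/2) × 3.426578 = 0.713870
Exact value: 0.724381
Error: 0.010510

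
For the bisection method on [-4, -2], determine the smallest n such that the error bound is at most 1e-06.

We need (b-a)/2^n ≤ 1e-06
(-2 - (-4))/2^n ≤ 1e-06
2/2^n ≤ 1e-06
2^n ≥ 2000000
n ≥ log₂(2000000) = 20.93
n ≥ 21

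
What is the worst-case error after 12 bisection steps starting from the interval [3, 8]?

Bisection error bound: |error| ≤ (b-a)/2^n
|error| ≤ (8 - 3)/2^12 = 5/2^12
|error| ≤ 0.0012207031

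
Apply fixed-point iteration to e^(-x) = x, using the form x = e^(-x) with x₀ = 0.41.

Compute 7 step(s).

Equation: e^(-x) = x
Fixed-point form: x = e^(-x)
x₀ = 0.41

x_1 = g(0.410000) = 0.663650
x_2 = g(0.663650) = 0.514968
x_3 = g(0.514968) = 0.597520
x_4 = g(0.597520) = 0.550175
x_5 = g(0.550175) = 0.576849
x_6 = g(0.576849) = 0.561665
x_7 = g(0.561665) = 0.570259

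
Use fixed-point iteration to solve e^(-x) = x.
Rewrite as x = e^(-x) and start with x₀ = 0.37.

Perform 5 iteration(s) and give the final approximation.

Equation: e^(-x) = x
Fixed-point form: x = e^(-x)
x₀ = 0.37

x_1 = g(0.370000) = 0.690734
x_2 = g(0.690734) = 0.501208
x_3 = g(0.501208) = 0.605798
x_4 = g(0.605798) = 0.545639
x_5 = g(0.545639) = 0.579472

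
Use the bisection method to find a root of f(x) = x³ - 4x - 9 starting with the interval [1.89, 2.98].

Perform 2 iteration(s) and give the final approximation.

f(x) = x³ - 4x - 9
Initial interval: [1.89, 2.98]

Iteration 1:
  c_1 = (1.890000 + 2.980000)/2 = 2.435000
  f(c_1) = f(2.435000) = -4.302337
  f(a) × f(c) ≥ 0, new interval: [2.435000, 2.980000]
Iteration 2:
  c_2 = (2.435000 + 2.980000)/2 = 2.707500
  f(c_2) = f(2.707500) = 0.017481
  f(a) × f(c) < 0, new interval: [2.435000, 2.707500]

After 2 iteration(s), the approximation is c_2 = 2.707500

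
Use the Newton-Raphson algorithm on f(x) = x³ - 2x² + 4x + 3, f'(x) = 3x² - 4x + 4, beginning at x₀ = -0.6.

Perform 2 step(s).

f(x) = x³ - 2x² + 4x + 3
f'(x) = 3x² - 4x + 4
x₀ = -0.6

Newton-Raphson formula: x_{n+1} = x_n - f(x_n)/f'(x_n)

Iteration 1:
  f(-0.600000) = -0.336000
  f'(-0.600000) = 7.480000
  x_1 = -0.600000 - (-0.336000)/7.480000 = -0.555080
Iteration 2:
  f(-0.555080) = -0.007577
  f'(-0.555080) = 7.144663
  x_2 = -0.555080 - (-0.007577)/7.144663 = -0.554020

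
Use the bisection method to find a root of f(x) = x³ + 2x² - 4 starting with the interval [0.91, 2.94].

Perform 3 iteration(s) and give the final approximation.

f(x) = x³ + 2x² - 4
Initial interval: [0.91, 2.94]

Iteration 1:
  c_1 = (0.910000 + 2.940000)/2 = 1.925000
  f(c_1) = f(1.925000) = 10.544578
  f(a) × f(c) < 0, new interval: [0.910000, 1.925000]
Iteration 2:
  c_2 = (0.910000 + 1.925000)/2 = 1.417500
  f(c_2) = f(1.417500) = 2.866804
  f(a) × f(c) < 0, new interval: [0.910000, 1.417500]
Iteration 3:
  c_3 = (0.910000 + 1.417500)/2 = 1.163750
  f(c_3) = f(1.163750) = 0.284711
  f(a) × f(c) < 0, new interval: [0.910000, 1.163750]

After 3 iteration(s), the approximation is c_3 = 1.163750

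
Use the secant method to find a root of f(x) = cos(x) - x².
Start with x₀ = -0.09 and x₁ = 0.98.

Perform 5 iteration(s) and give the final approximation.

f(x) = cos(x) - x²
x₀ = -0.09, x₁ = 0.98

Secant formula: x_{n+1} = x_n - f(x_n)(x_n - x_{n-1})/(f(x_n) - f(x_{n-1}))

Iteration 1:
  f(-0.090000) = 0.987853
  f(0.980000) = -0.403377
  x_2 = 0.980000 - (-0.403377)×(0.980000 - (-0.090000))/(-0.403377 - 0.987853)
       = 0.669761
Iteration 2:
  f(0.980000) = -0.403377
  f(0.669761) = 0.335390
  x_3 = 0.669761 - 0.335390×(0.669761 - 0.980000)/(0.335390 - (-0.403377))
       = 0.810605
Iteration 3:
  f(0.669761) = 0.335390
  f(0.810605) = 0.031979
  x_4 = 0.810605 - 0.031979×(0.810605 - 0.669761)/(0.031979 - 0.335390)
       = 0.825450
Iteration 4:
  f(0.810605) = 0.031979
  f(0.825450) = -0.003141
  x_5 = 0.825450 - (-0.003141)×(0.825450 - 0.810605)/(-0.003141 - 0.031979)
       = 0.824122
Iteration 5:
  f(0.825450) = -0.003141
  f(0.824122) = 0.000024
  x_6 = 0.824122 - 0.000024×(0.824122 - 0.825450)/(0.000024 - (-0.003141))
       = 0.824132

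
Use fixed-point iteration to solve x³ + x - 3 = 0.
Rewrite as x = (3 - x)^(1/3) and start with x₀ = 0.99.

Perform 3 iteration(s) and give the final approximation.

Equation: x³ + x - 3 = 0
Fixed-point form: x = (3 - x)^(1/3)
x₀ = 0.99

x_1 = g(0.990000) = 1.262017
x_2 = g(1.262017) = 1.202306
x_3 = g(1.202306) = 1.215921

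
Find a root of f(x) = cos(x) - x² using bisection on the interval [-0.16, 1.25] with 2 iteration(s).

f(x) = cos(x) - x²
Initial interval: [-0.16, 1.25]

Iteration 1:
  c_1 = (-0.160000 + 1.250000)/2 = 0.545000
  f(c_1) = f(0.545000) = 0.558102
  f(a) × f(c) ≥ 0, new interval: [0.545000, 1.250000]
Iteration 2:
  c_2 = (0.545000 + 1.250000)/2 = 0.897500
  f(c_2) = f(0.897500) = -0.181940
  f(a) × f(c) < 0, new interval: [0.545000, 0.897500]

After 2 iteration(s), the approximation is c_2 = 0.897500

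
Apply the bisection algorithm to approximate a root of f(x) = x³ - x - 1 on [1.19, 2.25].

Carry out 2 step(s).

f(x) = x³ - x - 1
Initial interval: [1.19, 2.25]

Iteration 1:
  c_1 = (1.190000 + 2.250000)/2 = 1.720000
  f(c_1) = f(1.720000) = 2.368448
  f(a) × f(c) < 0, new interval: [1.190000, 1.720000]
Iteration 2:
  c_2 = (1.190000 + 1.720000)/2 = 1.455000
  f(c_2) = f(1.455000) = 0.625271
  f(a) × f(c) < 0, new interval: [1.190000, 1.455000]

After 2 iteration(s), the approximation is c_2 = 1.455000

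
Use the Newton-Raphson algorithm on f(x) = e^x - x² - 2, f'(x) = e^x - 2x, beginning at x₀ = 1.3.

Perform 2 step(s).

f(x) = e^x - x² - 2
f'(x) = e^x - 2x
x₀ = 1.3

Newton-Raphson formula: x_{n+1} = x_n - f(x_n)/f'(x_n)

Iteration 1:
  f(1.300000) = -0.020703
  f'(1.300000) = 1.069297
  x_1 = 1.300000 - (-0.020703)/1.069297 = 1.319362
Iteration 2:
  f(1.319362) = 0.000317
  f'(1.319362) = 1.102309
  x_2 = 1.319362 - 0.000317/1.102309 = 1.319074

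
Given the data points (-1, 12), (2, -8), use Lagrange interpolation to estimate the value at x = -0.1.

Lagrange interpolation formula:
P(x) = Σ yᵢ × Lᵢ(x)
where Lᵢ(x) = Π_{j≠i} (x - xⱼ)/(xᵢ - xⱼ)

L_0(-0.1) = (-0.1 - 2)/(-1 - 2) = 0.700000
L_1(-0.1) = (-0.1 - (-1))/(2 - (-1)) = 0.300000

P(-0.1) = 12×L_0(-0.1) + (-8)×L_1(-0.1)
P(-0.1) = 6.000000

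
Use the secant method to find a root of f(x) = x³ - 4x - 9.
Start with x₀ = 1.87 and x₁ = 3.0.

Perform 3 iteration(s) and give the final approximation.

f(x) = x³ - 4x - 9
x₀ = 1.87, x₁ = 3.0

Secant formula: x_{n+1} = x_n - f(x_n)(x_n - x_{n-1})/(f(x_n) - f(x_{n-1}))

Iteration 1:
  f(1.870000) = -9.940797
  f(3.000000) = 6.000000
  x_2 = 3.000000 - 6.000000×(3.000000 - 1.870000)/(6.000000 - (-9.940797))
       = 2.574676
Iteration 2:
  f(3.000000) = 6.000000
  f(2.574676) = -2.231285
  x_3 = 2.574676 - (-2.231285)×(2.574676 - 3.000000)/(-2.231285 - 6.000000)
       = 2.689970
Iteration 3:
  f(2.574676) = -2.231285
  f(2.689970) = -0.295416
  x_4 = 2.689970 - (-0.295416)×(2.689970 - 2.574676)/(-0.295416 - (-2.231285))
       = 2.707564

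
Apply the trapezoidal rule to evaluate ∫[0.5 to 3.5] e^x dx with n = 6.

f(x) = e^x
a = 0.5, b = 3.5, n = 6
h = (b - a)/n = 0.500000

Trapezoidal rule: (h/2)[f(x₀) + 2f(x₁) + 2f(x₂) + ... + f(xₙ)]

x_0 = 0.5000, f(x_0) = 1.648721, coefficient = 1
x_1 = 1.0000, f(x_1) = 2.718282, coefficient = 2
x_2 = 1.5000, f(x_2) = 4.481689, coefficient = 2
x_3 = 2.0000, f(x_3) = 7.389056, coefficient = 2
x_4 = 2.5000, f(x_4) = 12.182494, coefficient = 2
x_5 = 3.0000, f(x_5) = 20.085537, coefficient = 2
x_6 = 3.5000, f(x_6) = 33.115452, coefficient = 1

I ≈ (0.500000/2) × 128.478289 = 32.119572
Exact value: 31.466731
Error: 0.652842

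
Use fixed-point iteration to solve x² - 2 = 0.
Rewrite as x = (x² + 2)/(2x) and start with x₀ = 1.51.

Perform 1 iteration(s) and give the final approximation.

Equation: x² - 2 = 0
Fixed-point form: x = (x² + 2)/(2x)
x₀ = 1.51

x_1 = g(1.510000) = 1.417252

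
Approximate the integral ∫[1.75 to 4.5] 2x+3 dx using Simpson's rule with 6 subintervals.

f(x) = 2x+3
a = 1.75, b = 4.5, n = 6
h = (b - a)/n = 0.458333

Simpson's rule: (h/3)[f(x₀) + 4f(x₁) + 2f(x₂) + ... + f(xₙ)]

x_0 = 1.7500, f(x_0) = 6.500000, coefficient = 1
x_1 = 2.2083, f(x_1) = 7.416667, coefficient = 4
x_2 = 2.6667, f(x_2) = 8.333333, coefficient = 2
x_3 = 3.1250, f(x_3) = 9.250000, coefficient = 4
x_4 = 3.5833, f(x_4) = 10.166667, coefficient = 2
x_5 = 4.0417, f(x_5) = 11.083333, coefficient = 4
x_6 = 4.5000, f(x_6) = 12.000000, coefficient = 1

I ≈ (0.458333/3) × 166.500000 = 25.437500
Exact value: 25.437500
Error: 0.000000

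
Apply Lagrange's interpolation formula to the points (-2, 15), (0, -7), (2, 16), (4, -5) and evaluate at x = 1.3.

Lagrange interpolation formula:
P(x) = Σ yᵢ × Lᵢ(x)
where Lᵢ(x) = Π_{j≠i} (x - xⱼ)/(xᵢ - xⱼ)

L_0(1.3) = (1.3 - 0)/(-2 - 0) × (1.3 - 2)/(-2 - 2) × (1.3 - 4)/(-2 - 4) = -0.051187
L_1(1.3) = (1.3 - (-2))/(0 - (-2)) × (1.3 - 2)/(0 - 2) × (1.3 - 4)/(0 - 4) = 0.389812
L_2(1.3) = (1.3 - (-2))/(2 - (-2)) × (1.3 - 0)/(2 - 0) × (1.3 - 4)/(2 - 4) = 0.723938
L_3(1.3) = (1.3 - (-2))/(4 - (-2)) × (1.3 - 0)/(4 - 0) × (1.3 - 2)/(4 - 2) = -0.062562

P(1.3) = 15×L_0(1.3) + (-7)×L_1(1.3) + 16×L_2(1.3) + (-5)×L_3(1.3)
P(1.3) = 8.399313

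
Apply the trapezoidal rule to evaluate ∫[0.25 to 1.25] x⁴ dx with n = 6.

f(x) = x⁴
a = 0.25, b = 1.25, n = 6
h = (b - a)/n = 0.166667

Trapezoidal rule: (h/2)[f(x₀) + 2f(x₁) + 2f(x₂) + ... + f(xₙ)]

x_0 = 0.2500, f(x_0) = 0.003906, coefficient = 1
x_1 = 0.4167, f(x_1) = 0.030141, coefficient = 2
x_2 = 0.5833, f(x_2) = 0.115789, coefficient = 2
x_3 = 0.7500, f(x_3) = 0.316406, coefficient = 2
x_4 = 0.9167, f(x_4) = 0.706067, coefficient = 2
x_5 = 1.0833, f(x_5) = 1.377363, coefficient = 2
x_6 = 1.2500, f(x_6) = 2.441406, coefficient = 1

I ≈ (0.166667/2) × 7.536844 = 0.628070
Exact value: 0.610156
Error: 0.017914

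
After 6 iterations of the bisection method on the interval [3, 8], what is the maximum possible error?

Bisection error bound: |error| ≤ (b-a)/2^n
|error| ≤ (8 - 3)/2^6 = 5/2^6
|error| ≤ 0.0781250000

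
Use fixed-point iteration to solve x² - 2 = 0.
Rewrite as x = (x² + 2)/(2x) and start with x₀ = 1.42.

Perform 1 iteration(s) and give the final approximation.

Equation: x² - 2 = 0
Fixed-point form: x = (x² + 2)/(2x)
x₀ = 1.42

x_1 = g(1.420000) = 1.414225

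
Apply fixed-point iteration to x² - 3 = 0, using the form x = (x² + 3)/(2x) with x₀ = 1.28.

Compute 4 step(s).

Equation: x² - 3 = 0
Fixed-point form: x = (x² + 3)/(2x)
x₀ = 1.28

x_1 = g(1.280000) = 1.811875
x_2 = g(1.811875) = 1.733809
x_3 = g(1.733809) = 1.732052
x_4 = g(1.732052) = 1.732051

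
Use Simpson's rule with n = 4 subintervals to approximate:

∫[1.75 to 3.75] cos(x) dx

f(x) = cos(x)
a = 1.75, b = 3.75, n = 4
h = (b - a)/n = 0.500000

Simpson's rule: (h/3)[f(x₀) + 4f(x₁) + 2f(x₂) + ... + f(xₙ)]

x_0 = 1.7500, f(x_0) = -0.178246, coefficient = 1
x_1 = 2.2500, f(x_1) = -0.628174, coefficient = 4
x_2 = 2.7500, f(x_2) = -0.924302, coefficient = 2
x_3 = 3.2500, f(x_3) = -0.994130, coefficient = 4
x_4 = 3.7500, f(x_4) = -0.820559, coefficient = 1

I ≈ (0.500000/3) × -9.336623 = -1.556104
Exact value: -1.555547
Error: 0.000557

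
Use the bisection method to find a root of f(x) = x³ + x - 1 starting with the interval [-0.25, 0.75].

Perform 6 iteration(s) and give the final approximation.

f(x) = x³ + x - 1
Initial interval: [-0.25, 0.75]

Iteration 1:
  c_1 = (-0.250000 + 0.750000)/2 = 0.250000
  f(c_1) = f(0.250000) = -0.734375
  f(a) × f(c) ≥ 0, new interval: [0.250000, 0.750000]
Iteration 2:
  c_2 = (0.250000 + 0.750000)/2 = 0.500000
  f(c_2) = f(0.500000) = -0.375000
  f(a) × f(c) ≥ 0, new interval: [0.500000, 0.750000]
Iteration 3:
  c_3 = (0.500000 + 0.750000)/2 = 0.625000
  f(c_3) = f(0.625000) = -0.130859
  f(a) × f(c) ≥ 0, new interval: [0.625000, 0.750000]
Iteration 4:
  c_4 = (0.625000 + 0.750000)/2 = 0.687500
  f(c_4) = f(0.687500) = 0.012451
  f(a) × f(c) < 0, new interval: [0.625000, 0.687500]
Iteration 5:
  c_5 = (0.625000 + 0.687500)/2 = 0.656250
  f(c_5) = f(0.656250) = -0.061127
  f(a) × f(c) ≥ 0, new interval: [0.656250, 0.687500]
Iteration 6:
  c_6 = (0.656250 + 0.687500)/2 = 0.671875
  f(c_6) = f(0.671875) = -0.024830
  f(a) × f(c) ≥ 0, new interval: [0.671875, 0.687500]

After 6 iteration(s), the approximation is c_6 = 0.671875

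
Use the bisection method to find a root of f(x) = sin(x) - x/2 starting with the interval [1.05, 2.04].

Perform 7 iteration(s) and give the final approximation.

f(x) = sin(x) - x/2
Initial interval: [1.05, 2.04]

Iteration 1:
  c_1 = (1.050000 + 2.040000)/2 = 1.545000
  f(c_1) = f(1.545000) = 0.227167
  f(a) × f(c) ≥ 0, new interval: [1.545000, 2.040000]
Iteration 2:
  c_2 = (1.545000 + 2.040000)/2 = 1.792500
  f(c_2) = f(1.792500) = 0.079274
  f(a) × f(c) ≥ 0, new interval: [1.792500, 2.040000]
Iteration 3:
  c_3 = (1.792500 + 2.040000)/2 = 1.916250
  f(c_3) = f(1.916250) = -0.017203
  f(a) × f(c) < 0, new interval: [1.792500, 1.916250]
Iteration 4:
  c_4 = (1.792500 + 1.916250)/2 = 1.854375
  f(c_4) = f(1.854375) = 0.032873
  f(a) × f(c) ≥ 0, new interval: [1.854375, 1.916250]
Iteration 5:
  c_5 = (1.854375 + 1.916250)/2 = 1.885312
  f(c_5) = f(1.885312) = 0.008290
  f(a) × f(c) ≥ 0, new interval: [1.885312, 1.916250]
Iteration 6:
  c_6 = (1.885312 + 1.916250)/2 = 1.900781
  f(c_6) = f(1.900781) = -0.004343
  f(a) × f(c) < 0, new interval: [1.885312, 1.900781]
Iteration 7:
  c_7 = (1.885312 + 1.900781)/2 = 1.893047
  f(c_7) = f(1.893047) = 0.002002
  f(a) × f(c) ≥ 0, new interval: [1.893047, 1.900781]

After 7 iteration(s), the approximation is c_7 = 1.893047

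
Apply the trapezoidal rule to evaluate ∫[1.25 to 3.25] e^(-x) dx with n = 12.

f(x) = e^(-x)
a = 1.25, b = 3.25, n = 12
h = (b - a)/n = 0.166667

Trapezoidal rule: (h/2)[f(x₀) + 2f(x₁) + 2f(x₂) + ... + f(xₙ)]

x_0 = 1.2500, f(x_0) = 0.286505, coefficient = 1
x_1 = 1.4167, f(x_1) = 0.242521, coefficient = 2
x_2 = 1.5833, f(x_2) = 0.205290, coefficient = 2
x_3 = 1.7500, f(x_3) = 0.173774, coefficient = 2
x_4 = 1.9167, f(x_4) = 0.147096, coefficient = 2
x_5 = 2.0833, f(x_5) = 0.124514, coefficient = 2
x_6 = 2.2500, f(x_6) = 0.105399, coefficient = 2
x_7 = 2.4167, f(x_7) = 0.089219, coefficient = 2
x_8 = 2.5833, f(x_8) = 0.075522, coefficient = 2
x_9 = 2.7500, f(x_9) = 0.063928, coefficient = 2
x_10 = 2.9167, f(x_10) = 0.054114, coefficient = 2
x_11 = 3.0833, f(x_11) = 0.045806, coefficient = 2
x_12 = 3.2500, f(x_12) = 0.038774, coefficient = 1

I ≈ (0.166667/2) × 2.979645 = 0.248304
Exact value: 0.247731
Error: 0.000573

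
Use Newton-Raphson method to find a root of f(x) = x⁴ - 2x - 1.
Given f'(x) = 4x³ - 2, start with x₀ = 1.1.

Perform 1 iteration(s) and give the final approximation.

f(x) = x⁴ - 2x - 1
f'(x) = 4x³ - 2
x₀ = 1.1

Newton-Raphson formula: x_{n+1} = x_n - f(x_n)/f'(x_n)

Iteration 1:
  f(1.100000) = -1.735900
  f'(1.100000) = 3.324000
  x_1 = 1.100000 - (-1.735900)/3.324000 = 1.622232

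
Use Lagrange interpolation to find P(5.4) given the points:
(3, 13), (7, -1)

Lagrange interpolation formula:
P(x) = Σ yᵢ × Lᵢ(x)
where Lᵢ(x) = Π_{j≠i} (x - xⱼ)/(xᵢ - xⱼ)

L_0(5.4) = (5.4 - 7)/(3 - 7) = 0.400000
L_1(5.4) = (5.4 - 3)/(7 - 3) = 0.600000

P(5.4) = 13×L_0(5.4) + (-1)×L_1(5.4)
P(5.4) = 4.600000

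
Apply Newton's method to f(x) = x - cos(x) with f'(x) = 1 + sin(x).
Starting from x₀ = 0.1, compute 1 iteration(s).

f(x) = x - cos(x)
f'(x) = 1 + sin(x)
x₀ = 0.1

Newton-Raphson formula: x_{n+1} = x_n - f(x_n)/f'(x_n)

Iteration 1:
  f(0.100000) = -0.895004
  f'(0.100000) = 1.099833
  x_1 = 0.100000 - (-0.895004)/1.099833 = 0.913763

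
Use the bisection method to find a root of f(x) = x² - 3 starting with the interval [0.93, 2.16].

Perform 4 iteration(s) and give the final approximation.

f(x) = x² - 3
Initial interval: [0.93, 2.16]

Iteration 1:
  c_1 = (0.930000 + 2.160000)/2 = 1.545000
  f(c_1) = f(1.545000) = -0.612975
  f(a) × f(c) ≥ 0, new interval: [1.545000, 2.160000]
Iteration 2:
  c_2 = (1.545000 + 2.160000)/2 = 1.852500
  f(c_2) = f(1.852500) = 0.431756
  f(a) × f(c) < 0, new interval: [1.545000, 1.852500]
Iteration 3:
  c_3 = (1.545000 + 1.852500)/2 = 1.698750
  f(c_3) = f(1.698750) = -0.114248
  f(a) × f(c) ≥ 0, new interval: [1.698750, 1.852500]
Iteration 4:
  c_4 = (1.698750 + 1.852500)/2 = 1.775625
  f(c_4) = f(1.775625) = 0.152844
  f(a) × f(c) < 0, new interval: [1.698750, 1.775625]

After 4 iteration(s), the approximation is c_4 = 1.775625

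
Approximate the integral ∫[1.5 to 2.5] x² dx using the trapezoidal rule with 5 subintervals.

f(x) = x²
a = 1.5, b = 2.5, n = 5
h = (b - a)/n = 0.200000

Trapezoidal rule: (h/2)[f(x₀) + 2f(x₁) + 2f(x₂) + ... + f(xₙ)]

x_0 = 1.5000, f(x_0) = 2.250000, coefficient = 1
x_1 = 1.7000, f(x_1) = 2.890000, coefficient = 2
x_2 = 1.9000, f(x_2) = 3.610000, coefficient = 2
x_3 = 2.1000, f(x_3) = 4.410000, coefficient = 2
x_4 = 2.3000, f(x_4) = 5.290000, coefficient = 2
x_5 = 2.5000, f(x_5) = 6.250000, coefficient = 1

I ≈ (0.200000/2) × 40.900000 = 4.090000
Exact value: 4.083333
Error: 0.006667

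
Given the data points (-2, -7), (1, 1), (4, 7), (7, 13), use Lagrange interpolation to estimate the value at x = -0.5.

Lagrange interpolation formula:
P(x) = Σ yᵢ × Lᵢ(x)
where Lᵢ(x) = Π_{j≠i} (x - xⱼ)/(xᵢ - xⱼ)

L_0(-0.5) = (-0.5 - 1)/(-2 - 1) × (-0.5 - 4)/(-2 - 4) × (-0.5 - 7)/(-2 - 7) = 0.312500
L_1(-0.5) = (-0.5 - (-2))/(1 - (-2)) × (-0.5 - 4)/(1 - 4) × (-0.5 - 7)/(1 - 7) = 0.937500
L_2(-0.5) = (-0.5 - (-2))/(4 - (-2)) × (-0.5 - 1)/(4 - 1) × (-0.5 - 7)/(4 - 7) = -0.312500
L_3(-0.5) = (-0.5 - (-2))/(7 - (-2)) × (-0.5 - 1)/(7 - 1) × (-0.5 - 4)/(7 - 4) = 0.062500

P(-0.5) = (-7)×L_0(-0.5) + 1×L_1(-0.5) + 7×L_2(-0.5) + 13×L_3(-0.5)
P(-0.5) = -2.625000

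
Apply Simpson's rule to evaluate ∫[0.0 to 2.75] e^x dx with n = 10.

f(x) = e^x
a = 0.0, b = 2.75, n = 10
h = (b - a)/n = 0.275000

Simpson's rule: (h/3)[f(x₀) + 4f(x₁) + 2f(x₂) + ... + f(xₙ)]

x_0 = 0.0000, f(x_0) = 1.000000, coefficient = 1
x_1 = 0.2750, f(x_1) = 1.316531, coefficient = 4
x_2 = 0.5500, f(x_2) = 1.733253, coefficient = 2
x_3 = 0.8250, f(x_3) = 2.281881, coefficient = 4
x_4 = 1.1000, f(x_4) = 3.004166, coefficient = 2
x_5 = 1.3750, f(x_5) = 3.955077, coefficient = 4
x_6 = 1.6500, f(x_6) = 5.206980, coefficient = 2
x_7 = 1.9250, f(x_7) = 6.855149, coefficient = 4
x_8 = 2.2000, f(x_8) = 9.025013, coefficient = 2
x_9 = 2.4750, f(x_9) = 11.881707, coefficient = 4
x_10 = 2.7500, f(x_10) = 15.642632, coefficient = 1

I ≈ (0.275000/3) × 159.742832 = 14.643093
Exact value: 14.642632
Error: 0.000461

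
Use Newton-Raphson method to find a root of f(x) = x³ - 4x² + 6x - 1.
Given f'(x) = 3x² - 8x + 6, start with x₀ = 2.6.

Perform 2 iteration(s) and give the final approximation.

f(x) = x³ - 4x² + 6x - 1
f'(x) = 3x² - 8x + 6
x₀ = 2.6

Newton-Raphson formula: x_{n+1} = x_n - f(x_n)/f'(x_n)

Iteration 1:
  f(2.600000) = 5.136000
  f'(2.600000) = 5.480000
  x_1 = 2.600000 - 5.136000/5.480000 = 1.662774
Iteration 2:
  f(1.662774) = 2.514641
  f'(1.662774) = 0.992260
  x_2 = 1.662774 - 2.514641/0.992260 = -0.871483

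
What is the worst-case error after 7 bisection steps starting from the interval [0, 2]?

Bisection error bound: |error| ≤ (b-a)/2^n
|error| ≤ (2 - 0)/2^7 = 2/2^7
|error| ≤ 0.0156250000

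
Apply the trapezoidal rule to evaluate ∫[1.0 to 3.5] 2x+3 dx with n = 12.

f(x) = 2x+3
a = 1.0, b = 3.5, n = 12
h = (b - a)/n = 0.208333

Trapezoidal rule: (h/2)[f(x₀) + 2f(x₁) + 2f(x₂) + ... + f(xₙ)]

x_0 = 1.0000, f(x_0) = 5.000000, coefficient = 1
x_1 = 1.2083, f(x_1) = 5.416667, coefficient = 2
x_2 = 1.4167, f(x_2) = 5.833333, coefficient = 2
x_3 = 1.6250, f(x_3) = 6.250000, coefficient = 2
x_4 = 1.8333, f(x_4) = 6.666667, coefficient = 2
x_5 = 2.0417, f(x_5) = 7.083333, coefficient = 2
x_6 = 2.2500, f(x_6) = 7.500000, coefficient = 2
x_7 = 2.4583, f(x_7) = 7.916667, coefficient = 2
x_8 = 2.6667, f(x_8) = 8.333333, coefficient = 2
x_9 = 2.8750, f(x_9) = 8.750000, coefficient = 2
x_10 = 3.0833, f(x_10) = 9.166667, coefficient = 2
x_11 = 3.2917, f(x_11) = 9.583333, coefficient = 2
x_12 = 3.5000, f(x_12) = 10.000000, coefficient = 1

I ≈ (0.208333/2) × 180.000000 = 18.750000
Exact value: 18.750000
Error: 0.000000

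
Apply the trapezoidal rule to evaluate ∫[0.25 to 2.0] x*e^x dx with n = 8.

f(x) = x*e^x
a = 0.25, b = 2.0, n = 8
h = (b - a)/n = 0.218750

Trapezoidal rule: (h/2)[f(x₀) + 2f(x₁) + 2f(x₂) + ... + f(xₙ)]

x_0 = 0.2500, f(x_0) = 0.321006, coefficient = 1
x_1 = 0.4688, f(x_1) = 0.749060, coefficient = 2
x_2 = 0.6875, f(x_2) = 1.367257, coefficient = 2
x_3 = 0.9062, f(x_3) = 2.242990, coefficient = 2
x_4 = 1.1250, f(x_4) = 3.465244, coefficient = 2
x_5 = 1.3438, f(x_5) = 5.151120, coefficient = 2
x_6 = 1.5625, f(x_6) = 7.454271, coefficient = 2
x_7 = 1.7812, f(x_7) = 10.575768, coefficient = 2
x_8 = 2.0000, f(x_8) = 14.778112, coefficient = 1

I ≈ (0.218750/2) × 77.110540 = 8.433965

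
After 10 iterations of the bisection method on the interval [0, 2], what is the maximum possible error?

Bisection error bound: |error| ≤ (b-a)/2^n
|error| ≤ (2 - 0)/2^10 = 2/2^10
|error| ≤ 0.0019531250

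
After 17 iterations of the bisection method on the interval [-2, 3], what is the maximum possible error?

Bisection error bound: |error| ≤ (b-a)/2^n
|error| ≤ (3 - (-2))/2^17 = 5/2^17
|error| ≤ 0.0000381470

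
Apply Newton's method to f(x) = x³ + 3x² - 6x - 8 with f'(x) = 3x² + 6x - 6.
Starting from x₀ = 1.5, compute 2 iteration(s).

f(x) = x³ + 3x² - 6x - 8
f'(x) = 3x² + 6x - 6
x₀ = 1.5

Newton-Raphson formula: x_{n+1} = x_n - f(x_n)/f'(x_n)

Iteration 1:
  f(1.500000) = -6.875000
  f'(1.500000) = 9.750000
  x_1 = 1.500000 - (-6.875000)/9.750000 = 2.205128
Iteration 2:
  f(2.205128) = 4.079637
  f'(2.205128) = 21.818540
  x_2 = 2.205128 - 4.079637/21.818540 = 2.018148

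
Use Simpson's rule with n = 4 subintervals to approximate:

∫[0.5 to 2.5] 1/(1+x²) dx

f(x) = 1/(1+x²)
a = 0.5, b = 2.5, n = 4
h = (b - a)/n = 0.500000

Simpson's rule: (h/3)[f(x₀) + 4f(x₁) + 2f(x₂) + ... + f(xₙ)]

x_0 = 0.5000, f(x_0) = 0.800000, coefficient = 1
x_1 = 1.0000, f(x_1) = 0.500000, coefficient = 4
x_2 = 1.5000, f(x_2) = 0.307692, coefficient = 2
x_3 = 2.0000, f(x_3) = 0.200000, coefficient = 4
x_4 = 2.5000, f(x_4) = 0.137931, coefficient = 1

I ≈ (0.500000/3) × 4.353316 = 0.725553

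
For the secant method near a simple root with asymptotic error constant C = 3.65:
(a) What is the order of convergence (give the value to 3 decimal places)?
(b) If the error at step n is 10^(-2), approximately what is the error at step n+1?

(a) Secant method has superlinear convergence with order φ = (1+√5)/2 ≈ 1.618.
    This means |e_{n+1}| ≈ C|e_n|^1.618.

(b) With |e_n| = 10^(-2) and C = 3.65:
    |e_{n+1}| ≈ 3.65 × (10^(-2))^1.618 = 3.65 × 10^(-3.24)

(a) ≈ 1.618 (golden ratio); (b) |e_{n+1}| ≈ 2.119e-03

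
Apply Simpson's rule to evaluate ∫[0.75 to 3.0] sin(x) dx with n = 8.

f(x) = sin(x)
a = 0.75, b = 3.0, n = 8
h = (b - a)/n = 0.281250

Simpson's rule: (h/3)[f(x₀) + 4f(x₁) + 2f(x₂) + ... + f(xₙ)]

x_0 = 0.7500, f(x_0) = 0.681639, coefficient = 1
x_1 = 1.0312, f(x_1) = 0.857942, coefficient = 4
x_2 = 1.3125, f(x_2) = 0.966827, coefficient = 2
x_3 = 1.5938, f(x_3) = 0.999737, coefficient = 4
x_4 = 1.8750, f(x_4) = 0.954086, coefficient = 2
x_5 = 2.1562, f(x_5) = 0.833461, coefficient = 4
x_6 = 2.4375, f(x_6) = 0.647343, coefficient = 2
x_7 = 2.7188, f(x_7) = 0.410354, coefficient = 4
x_8 = 3.0000, f(x_8) = 0.141120, coefficient = 1

I ≈ (0.281250/3) × 18.365246 = 1.721742
Exact value: 1.721681
Error: 0.000060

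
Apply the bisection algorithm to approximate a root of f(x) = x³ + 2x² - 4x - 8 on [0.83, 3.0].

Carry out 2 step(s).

f(x) = x³ + 2x² - 4x - 8
Initial interval: [0.83, 3.0]

Iteration 1:
  c_1 = (0.830000 + 3.000000)/2 = 1.915000
  f(c_1) = f(1.915000) = -1.302814
  f(a) × f(c) ≥ 0, new interval: [1.915000, 3.000000]
Iteration 2:
  c_2 = (1.915000 + 3.000000)/2 = 2.457500
  f(c_2) = f(2.457500) = 9.090208
  f(a) × f(c) < 0, new interval: [1.915000, 2.457500]

After 2 iteration(s), the approximation is c_2 = 2.457500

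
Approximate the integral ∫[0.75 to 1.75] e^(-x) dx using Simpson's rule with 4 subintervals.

f(x) = e^(-x)
a = 0.75, b = 1.75, n = 4
h = (b - a)/n = 0.250000

Simpson's rule: (h/3)[f(x₀) + 4f(x₁) + 2f(x₂) + ... + f(xₙ)]

x_0 = 0.7500, f(x_0) = 0.472367, coefficient = 1
x_1 = 1.0000, f(x_1) = 0.367879, coefficient = 4
x_2 = 1.2500, f(x_2) = 0.286505, coefficient = 2
x_3 = 1.5000, f(x_3) = 0.223130, coefficient = 4
x_4 = 1.7500, f(x_4) = 0.173774, coefficient = 1

I ≈ (0.250000/3) × 3.583188 = 0.298599
Exact value: 0.298593
Error: 0.000006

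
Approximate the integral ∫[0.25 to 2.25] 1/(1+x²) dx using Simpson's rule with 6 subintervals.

f(x) = 1/(1+x²)
a = 0.25, b = 2.25, n = 6
h = (b - a)/n = 0.333333

Simpson's rule: (h/3)[f(x₀) + 4f(x₁) + 2f(x₂) + ... + f(xₙ)]

x_0 = 0.2500, f(x_0) = 0.941176, coefficient = 1
x_1 = 0.5833, f(x_1) = 0.746114, coefficient = 4
x_2 = 0.9167, f(x_2) = 0.543396, coefficient = 2
x_3 = 1.2500, f(x_3) = 0.390244, coefficient = 4
x_4 = 1.5833, f(x_4) = 0.285149, coefficient = 2
x_5 = 1.9167, f(x_5) = 0.213967, coefficient = 4
x_6 = 2.2500, f(x_6) = 0.164948, coefficient = 1

I ≈ (0.333333/3) × 8.164515 = 0.907168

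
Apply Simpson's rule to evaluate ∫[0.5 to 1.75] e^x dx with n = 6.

f(x) = e^x
a = 0.5, b = 1.75, n = 6
h = (b - a)/n = 0.208333

Simpson's rule: (h/3)[f(x₀) + 4f(x₁) + 2f(x₂) + ... + f(xₙ)]

x_0 = 0.5000, f(x_0) = 1.648721, coefficient = 1
x_1 = 0.7083, f(x_1) = 2.030604, coefficient = 4
x_2 = 0.9167, f(x_2) = 2.500940, coefficient = 2
x_3 = 1.1250, f(x_3) = 3.080217, coefficient = 4
x_4 = 1.3333, f(x_4) = 3.793668, coefficient = 2
x_5 = 1.5417, f(x_5) = 4.672371, coefficient = 4
x_6 = 1.7500, f(x_6) = 5.754603, coefficient = 1

I ≈ (0.208333/3) × 59.125308 = 4.105924
Exact value: 4.105881
Error: 0.000043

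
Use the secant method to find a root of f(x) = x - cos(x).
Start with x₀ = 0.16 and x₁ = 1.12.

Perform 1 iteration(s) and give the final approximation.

f(x) = x - cos(x)
x₀ = 0.16, x₁ = 1.12

Secant formula: x_{n+1} = x_n - f(x_n)(x_n - x_{n-1})/(f(x_n) - f(x_{n-1}))

Iteration 1:
  f(0.160000) = -0.827227
  f(1.120000) = 0.684318
  x_2 = 1.120000 - 0.684318×(1.120000 - 0.160000)/(0.684318 - (-0.827227))
       = 0.685382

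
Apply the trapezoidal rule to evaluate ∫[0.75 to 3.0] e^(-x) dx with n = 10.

f(x) = e^(-x)
a = 0.75, b = 3.0, n = 10
h = (b - a)/n = 0.225000

Trapezoidal rule: (h/2)[f(x₀) + 2f(x₁) + 2f(x₂) + ... + f(xₙ)]

x_0 = 0.7500, f(x_0) = 0.472367, coefficient = 1
x_1 = 0.9750, f(x_1) = 0.377192, coefficient = 2
x_2 = 1.2000, f(x_2) = 0.301194, coefficient = 2
x_3 = 1.4250, f(x_3) = 0.240508, coefficient = 2
x_4 = 1.6500, f(x_4) = 0.192050, coefficient = 2
x_5 = 1.8750, f(x_5) = 0.153355, coefficient = 2
x_6 = 2.1000, f(x_6) = 0.122456, coefficient = 2
x_7 = 2.3250, f(x_7) = 0.097783, coefficient = 2
x_8 = 2.5500, f(x_8) = 0.078082, coefficient = 2
x_9 = 2.7750, f(x_9) = 0.062349, coefficient = 2
x_10 = 3.0000, f(x_10) = 0.049787, coefficient = 1

I ≈ (0.225000/2) × 3.772095 = 0.424361
Exact value: 0.422579
Error: 0.001781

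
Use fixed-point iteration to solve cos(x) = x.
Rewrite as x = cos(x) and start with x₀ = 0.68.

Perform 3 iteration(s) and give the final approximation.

Equation: cos(x) = x
Fixed-point form: x = cos(x)
x₀ = 0.68

x_1 = g(0.680000) = 0.777573
x_2 = g(0.777573) = 0.712618
x_3 = g(0.712618) = 0.756652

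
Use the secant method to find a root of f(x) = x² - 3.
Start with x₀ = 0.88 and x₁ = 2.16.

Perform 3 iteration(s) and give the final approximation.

f(x) = x² - 3
x₀ = 0.88, x₁ = 2.16

Secant formula: x_{n+1} = x_n - f(x_n)(x_n - x_{n-1})/(f(x_n) - f(x_{n-1}))

Iteration 1:
  f(0.880000) = -2.225600
  f(2.160000) = 1.665600
  x_2 = 2.160000 - 1.665600×(2.160000 - 0.880000)/(1.665600 - (-2.225600))
       = 1.612105
Iteration 2:
  f(2.160000) = 1.665600
  f(1.612105) = -0.401117
  x_3 = 1.612105 - (-0.401117)×(1.612105 - 2.160000)/(-0.401117 - 1.665600)
       = 1.718443
Iteration 3:
  f(1.612105) = -0.401117
  f(1.718443) = -0.046954
  x_4 = 1.718443 - (-0.046954)×(1.718443 - 1.612105)/(-0.046954 - (-0.401117))
       = 1.732541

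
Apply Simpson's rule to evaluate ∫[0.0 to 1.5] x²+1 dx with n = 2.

f(x) = x²+1
a = 0.0, b = 1.5, n = 2
h = (b - a)/n = 0.750000

Simpson's rule: (h/3)[f(x₀) + 4f(x₁) + 2f(x₂) + ... + f(xₙ)]

x_0 = 0.0000, f(x_0) = 1.000000, coefficient = 1
x_1 = 0.7500, f(x_1) = 1.562500, coefficient = 4
x_2 = 1.5000, f(x_2) = 3.250000, coefficient = 1

I ≈ (0.750000/3) × 10.500000 = 2.625000
Exact value: 2.625000
Error: 0.000000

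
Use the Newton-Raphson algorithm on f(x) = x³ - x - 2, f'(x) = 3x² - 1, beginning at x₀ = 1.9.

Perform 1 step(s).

f(x) = x³ - x - 2
f'(x) = 3x² - 1
x₀ = 1.9

Newton-Raphson formula: x_{n+1} = x_n - f(x_n)/f'(x_n)

Iteration 1:
  f(1.900000) = 2.959000
  f'(1.900000) = 9.830000
  x_1 = 1.900000 - 2.959000/9.830000 = 1.598983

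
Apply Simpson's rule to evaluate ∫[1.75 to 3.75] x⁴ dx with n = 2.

f(x) = x⁴
a = 1.75, b = 3.75, n = 2
h = (b - a)/n = 1.000000

Simpson's rule: (h/3)[f(x₀) + 4f(x₁) + 2f(x₂) + ... + f(xₙ)]

x_0 = 1.7500, f(x_0) = 9.378906, coefficient = 1
x_1 = 2.7500, f(x_1) = 57.191406, coefficient = 4
x_2 = 3.7500, f(x_2) = 197.753906, coefficient = 1

I ≈ (1.000000/3) × 435.898438 = 145.299479
Exact value: 145.032813
Error: 0.266667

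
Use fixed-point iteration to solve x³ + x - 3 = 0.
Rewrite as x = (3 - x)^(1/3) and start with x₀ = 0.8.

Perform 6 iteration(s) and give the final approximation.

Equation: x³ + x - 3 = 0
Fixed-point form: x = (3 - x)^(1/3)
x₀ = 0.8

x_1 = g(0.800000) = 1.300591
x_2 = g(1.300591) = 1.193345
x_3 = g(1.193345) = 1.217938
x_4 = g(1.217938) = 1.212386
x_5 = g(1.212386) = 1.213644
x_6 = g(1.213644) = 1.213359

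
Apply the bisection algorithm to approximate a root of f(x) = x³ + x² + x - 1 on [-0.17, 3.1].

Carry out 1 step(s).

f(x) = x³ + x² + x - 1
Initial interval: [-0.17, 3.1]

Iteration 1:
  c_1 = (-0.170000 + 3.100000)/2 = 1.465000
  f(c_1) = f(1.465000) = 5.755445
  f(a) × f(c) < 0, new interval: [-0.170000, 1.465000]

After 1 iteration(s), the approximation is c_1 = 1.465000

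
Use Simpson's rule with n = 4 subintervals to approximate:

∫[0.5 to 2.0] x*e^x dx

f(x) = x*e^x
a = 0.5, b = 2.0, n = 4
h = (b - a)/n = 0.375000

Simpson's rule: (h/3)[f(x₀) + 4f(x₁) + 2f(x₂) + ... + f(xₙ)]

x_0 = 0.5000, f(x_0) = 0.824361, coefficient = 1
x_1 = 0.8750, f(x_1) = 2.099016, coefficient = 4
x_2 = 1.2500, f(x_2) = 4.362929, coefficient = 2
x_3 = 1.6250, f(x_3) = 8.252431, coefficient = 4
x_4 = 2.0000, f(x_4) = 14.778112, coefficient = 1

I ≈ (0.375000/3) × 65.734117 = 8.216765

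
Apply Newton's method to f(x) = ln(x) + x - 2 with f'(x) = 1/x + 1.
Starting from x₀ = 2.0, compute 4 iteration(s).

f(x) = ln(x) + x - 2
f'(x) = 1/x + 1
x₀ = 2.0

Newton-Raphson formula: x_{n+1} = x_n - f(x_n)/f'(x_n)

Iteration 1:
  f(2.000000) = 0.693147
  f'(2.000000) = 1.500000
  x_1 = 2.000000 - 0.693147/1.500000 = 1.537902
Iteration 2:
  f(1.537902) = -0.031679
  f'(1.537902) = 1.650237
  x_2 = 1.537902 - (-0.031679)/1.650237 = 1.557099
Iteration 3:
  f(1.557099) = -0.000077
  f'(1.557099) = 1.642220
  x_3 = 1.557099 - (-0.000077)/1.642220 = 1.557146
Iteration 4:
  f(1.557146) = 0.000000
  f'(1.557146) = 1.642201
  x_4 = 1.557146 - 0.000000/1.642201 = 1.557146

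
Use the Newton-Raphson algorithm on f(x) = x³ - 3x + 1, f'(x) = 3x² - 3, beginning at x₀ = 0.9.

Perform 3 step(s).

f(x) = x³ - 3x + 1
f'(x) = 3x² - 3
x₀ = 0.9

Newton-Raphson formula: x_{n+1} = x_n - f(x_n)/f'(x_n)

Iteration 1:
  f(0.900000) = -0.971000
  f'(0.900000) = -0.570000
  x_1 = 0.900000 - (-0.971000)/(-0.570000) = -0.803509
Iteration 2:
  f(-0.803509) = 2.891760
  f'(-0.803509) = -1.063121
  x_2 = -0.803509 - 2.891760/(-1.063121) = 1.916558
Iteration 3:
  f(1.916558) = 2.290216
  f'(1.916558) = 8.019582
  x_3 = 1.916558 - 2.290216/8.019582 = 1.630980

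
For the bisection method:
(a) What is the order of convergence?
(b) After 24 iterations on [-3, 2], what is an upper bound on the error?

(a) Bisection has linear (order 1) convergence; the error is halved each step.

(b) Error bound = (b-a)/2^n = (2 - (-3))/2^{24}
    = 5/2^{24}

(a) 1 (linear); (b) error ≤ 2.98e-07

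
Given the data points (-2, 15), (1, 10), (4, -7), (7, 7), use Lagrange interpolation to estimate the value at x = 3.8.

Lagrange interpolation formula:
P(x) = Σ yᵢ × Lᵢ(x)
where Lᵢ(x) = Π_{j≠i} (x - xⱼ)/(xᵢ - xⱼ)

L_0(3.8) = (3.8 - 1)/(-2 - 1) × (3.8 - 4)/(-2 - 4) × (3.8 - 7)/(-2 - 7) = -0.011062
L_1(3.8) = (3.8 - (-2))/(1 - (-2)) × (3.8 - 4)/(1 - 4) × (3.8 - 7)/(1 - 7) = 0.068741
L_2(3.8) = (3.8 - (-2))/(4 - (-2)) × (3.8 - 1)/(4 - 1) × (3.8 - 7)/(4 - 7) = 0.962370
L_3(3.8) = (3.8 - (-2))/(7 - (-2)) × (3.8 - 1)/(7 - 1) × (3.8 - 4)/(7 - 4) = -0.020049

P(3.8) = 15×L_0(3.8) + 10×L_1(3.8) + (-7)×L_2(3.8) + 7×L_3(3.8)
P(3.8) = -6.355457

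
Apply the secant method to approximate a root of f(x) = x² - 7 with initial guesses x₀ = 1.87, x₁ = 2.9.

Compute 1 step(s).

f(x) = x² - 7
x₀ = 1.87, x₁ = 2.9

Secant formula: x_{n+1} = x_n - f(x_n)(x_n - x_{n-1})/(f(x_n) - f(x_{n-1}))

Iteration 1:
  f(1.870000) = -3.503100
  f(2.900000) = 1.410000
  x_2 = 2.900000 - 1.410000×(2.900000 - 1.870000)/(1.410000 - (-3.503100))
       = 2.604403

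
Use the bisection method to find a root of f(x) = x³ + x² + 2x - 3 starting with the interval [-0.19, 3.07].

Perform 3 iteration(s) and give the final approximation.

f(x) = x³ + x² + 2x - 3
Initial interval: [-0.19, 3.07]

Iteration 1:
  c_1 = (-0.190000 + 3.070000)/2 = 1.440000
  f(c_1) = f(1.440000) = 4.939584
  f(a) × f(c) < 0, new interval: [-0.190000, 1.440000]
Iteration 2:
  c_2 = (-0.190000 + 1.440000)/2 = 0.625000
  f(c_2) = f(0.625000) = -1.115234
  f(a) × f(c) ≥ 0, new interval: [0.625000, 1.440000]
Iteration 3:
  c_3 = (0.625000 + 1.440000)/2 = 1.032500
  f(c_3) = f(1.032500) = 1.231759
  f(a) × f(c) < 0, new interval: [0.625000, 1.032500]

After 3 iteration(s), the approximation is c_3 = 1.032500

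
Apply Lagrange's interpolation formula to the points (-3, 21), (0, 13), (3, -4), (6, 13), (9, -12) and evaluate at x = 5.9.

Lagrange interpolation formula:
P(x) = Σ yᵢ × Lᵢ(x)
where Lᵢ(x) = Π_{j≠i} (x - xⱼ)/(xᵢ - xⱼ)

L_0(5.9) = (5.9 - 0)/(-3 - 0) × (5.9 - 3)/(-3 - 3) × (5.9 - 6)/(-3 - 6) × (5.9 - 9)/(-3 - 9) = 0.002728
L_1(5.9) = (5.9 - (-3))/(0 - (-3)) × (5.9 - 3)/(0 - 3) × (5.9 - 6)/(0 - 6) × (5.9 - 9)/(0 - 9) = -0.016463
L_2(5.9) = (5.9 - (-3))/(3 - (-3)) × (5.9 - 0)/(3 - 0) × (5.9 - 6)/(3 - 6) × (5.9 - 9)/(3 - 9) = 0.050241
L_3(5.9) = (5.9 - (-3))/(6 - (-3)) × (5.9 - 0)/(6 - 0) × (5.9 - 3)/(6 - 3) × (5.9 - 9)/(6 - 9) = 0.971327
L_4(5.9) = (5.9 - (-3))/(9 - (-3)) × (5.9 - 0)/(9 - 0) × (5.9 - 3)/(9 - 3) × (5.9 - 6)/(9 - 6) = -0.007833

P(5.9) = 21×L_0(5.9) + 13×L_1(5.9) + (-4)×L_2(5.9) + 13×L_3(5.9) + (-12)×L_4(5.9)
P(5.9) = 12.363562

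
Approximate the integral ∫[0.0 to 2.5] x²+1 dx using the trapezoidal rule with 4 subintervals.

f(x) = x²+1
a = 0.0, b = 2.5, n = 4
h = (b - a)/n = 0.625000

Trapezoidal rule: (h/2)[f(x₀) + 2f(x₁) + 2f(x₂) + ... + f(xₙ)]

x_0 = 0.0000, f(x_0) = 1.000000, coefficient = 1
x_1 = 0.6250, f(x_1) = 1.390625, coefficient = 2
x_2 = 1.2500, f(x_2) = 2.562500, coefficient = 2
x_3 = 1.8750, f(x_3) = 4.515625, coefficient = 2
x_4 = 2.5000, f(x_4) = 7.250000, coefficient = 1

I ≈ (0.625000/2) × 25.187500 = 7.871094
Exact value: 7.708333
Error: 0.162760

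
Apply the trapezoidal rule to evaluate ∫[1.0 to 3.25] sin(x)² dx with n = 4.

f(x) = sin(x)²
a = 1.0, b = 3.25, n = 4
h = (b - a)/n = 0.562500

Trapezoidal rule: (h/2)[f(x₀) + 2f(x₁) + 2f(x₂) + ... + f(xₙ)]

x_0 = 1.0000, f(x_0) = 0.708073, coefficient = 1
x_1 = 1.5625, f(x_1) = 0.999931, coefficient = 2
x_2 = 2.1250, f(x_2) = 0.723044, coefficient = 2
x_3 = 2.6875, f(x_3) = 0.192411, coefficient = 2
x_4 = 3.2500, f(x_4) = 0.011706, coefficient = 1

I ≈ (0.562500/2) × 4.550552 = 1.279843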